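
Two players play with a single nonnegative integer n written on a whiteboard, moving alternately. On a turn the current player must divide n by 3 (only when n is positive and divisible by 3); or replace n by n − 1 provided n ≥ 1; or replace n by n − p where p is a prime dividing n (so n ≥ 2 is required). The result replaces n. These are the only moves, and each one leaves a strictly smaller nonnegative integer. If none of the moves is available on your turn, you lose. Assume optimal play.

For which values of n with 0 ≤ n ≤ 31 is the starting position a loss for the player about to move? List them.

0, 4, 8, 14, 18, 22, 25, 27

Compute win/loss labels from the base case upward. A position with no move is L. Any other position is W if it can reach an L in one move, else L.
n=0: no move → L
n=1: can move to 0, which is L ⇒ W
n=2: can move to 0, which is L ⇒ W
n=3: can move to 0, which is L ⇒ W
n=4: moves to 2(W), 3(W); every one is W ⇒ L
n=5: can move to 0, which is L ⇒ W
n=6: can move to 4, which is L ⇒ W
n=7: can move to 0, which is L ⇒ W
n=8: moves to 6(W), 7(W); every one is W ⇒ L
n=9: can move to 8, which is L ⇒ W
n=10: can move to 8, which is L ⇒ W
n=11: can move to 0, which is L ⇒ W
n=12: can move to 4, which is L ⇒ W
n=13: can move to 0, which is L ⇒ W
n=14: moves to 7(W), 12(W), 13(W); every one is W ⇒ L
n=15: can move to 14, which is L ⇒ W
n=16: can move to 14, which is L ⇒ W
n=17: can move to 0, which is L ⇒ W
n=18: moves to 6(W), 15(W), 16(W), 17(W); every one is W ⇒ L
n=19: can move to 0, which is L ⇒ W
n=20: can move to 18, which is L ⇒ W
n=21: can move to 14, which is L ⇒ W
n=22: moves to 11(W), 20(W), 21(W); every one is W ⇒ L
n=23: can move to 0, which is L ⇒ W
n=24: can move to 8, which is L ⇒ W
n=25: moves to 20(W), 24(W); every one is W ⇒ L
n=26: can move to 25, which is L ⇒ W
n=27: moves to 9(W), 24(W), 26(W); every one is W ⇒ L
n=28: can move to 27, which is L ⇒ W
n=29: can move to 0, which is L ⇒ W
n=30: can move to 25, which is L ⇒ W
n=31: can move to 0, which is L ⇒ W
Reading off the rows marked L gives the requested list; there are 8 such values of n.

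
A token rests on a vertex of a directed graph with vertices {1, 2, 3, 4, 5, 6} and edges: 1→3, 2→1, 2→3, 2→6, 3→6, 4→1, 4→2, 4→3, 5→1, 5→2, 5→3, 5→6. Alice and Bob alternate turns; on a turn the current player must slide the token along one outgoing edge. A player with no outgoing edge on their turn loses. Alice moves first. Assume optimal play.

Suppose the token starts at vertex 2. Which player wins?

Use the standard recursion: the mover loses at a terminal position; elsewhere, the mover wins exactly when some move hands the opponent an L position.
Every edge goes from a vertex to one that appears earlier in the order 6, 3, 1, 2, 4, 5, so processing vertices in that order labels each vertex after all of its successors.
6: no outgoing edge → L
3: W (go to 6, an L position)
1: L (sole option 3(W) is W)
2: W (go to 1, an L position)
4: W (go to 1, an L position)
5: W (go to 1, an L position)
The starting position 2 is W: Alice should move to 1, handing over an L position.

Alice wins.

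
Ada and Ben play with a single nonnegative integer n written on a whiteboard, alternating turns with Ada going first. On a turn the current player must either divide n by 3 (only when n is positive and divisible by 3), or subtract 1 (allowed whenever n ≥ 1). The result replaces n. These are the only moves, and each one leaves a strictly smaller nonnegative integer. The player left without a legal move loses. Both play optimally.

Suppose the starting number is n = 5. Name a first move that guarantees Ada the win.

Move to 4.

Build the W/L table. Terminal = L. A non-terminal position is W if it has a move to some L; otherwise it is L.
n=0: no move → L
n=1: can move to 0, which is L ⇒ W
n=2: the only move is to 1(W), a W ⇒ L
n=3: can move to 2, which is L ⇒ W
n=4: the only move is to 3(W), a W ⇒ L
n=5: can move to 4, which is L ⇒ W
From 5, the L positions reachable in one move are: 4.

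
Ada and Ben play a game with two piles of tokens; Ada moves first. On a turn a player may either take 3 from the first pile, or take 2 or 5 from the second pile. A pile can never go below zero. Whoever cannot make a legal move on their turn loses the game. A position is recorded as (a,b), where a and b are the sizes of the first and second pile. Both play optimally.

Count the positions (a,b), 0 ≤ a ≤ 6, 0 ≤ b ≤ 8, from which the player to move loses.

Classify positions by backward induction: terminal positions (no move available) are L. From any other position, the mover wins iff some move reaches an L.
Every move lowers a or b (never raises either), so fill the grid row by row in increasing a, and left to right within a row: each cell's successors are then already labelled.
      b=0  b=1  b=2  b=3  b=4  b=5  b=6  b=7  b=8
a=0:    L    L    W    W    L    W    W    L    L
a=1:    L    L    W    W    L    W    W    L    L
a=2:    L    L    W    W    L    W    W    L    L
a=3:    W    W    L    L    W    W    L    W    W
a=4:    W    W    L    L    W    W    L    W    W
a=5:    W    W    L    L    W    W    L    W    W
a=6:    L    L    W    W    L    W    W    L    L
Cells with no legal move (terminal, hence L): (0,0), (0,1), (1,0), (1,1), (2,0), (2,1).
The remaining L cells, each justified by listing all of its moves:
(0,4): L (sole option (0,2)(W) is W)
(0,7): L (options (0,5)(W), (0,2)(W) are all W)
(0,8): L (options (0,6)(W), (0,3)(W) are all W)
(1,4): L (sole option (1,2)(W) is W)
(1,7): L (options (1,5)(W), (1,2)(W) are all W)
(1,8): L (options (1,6)(W), (1,3)(W) are all W)
(2,4): L (sole option (2,2)(W) is W)
(2,7): L (options (2,5)(W), (2,2)(W) are all W)
(2,8): L (options (2,6)(W), (2,3)(W) are all W)
(3,2): L (options (0,2)(W), (3,0)(W) are all W)
(3,3): L (options (0,3)(W), (3,1)(W) are all W)
(3,6): L (options (0,6)(W), (3,4)(W), (3,1)(W) are all W)
(4,2): L (options (1,2)(W), (4,0)(W) are all W)
(4,3): L (options (1,3)(W), (4,1)(W) are all W)
(4,6): L (options (1,6)(W), (4,4)(W), (4,1)(W) are all W)
(5,2): L (options (2,2)(W), (5,0)(W) are all W)
(5,3): L (options (2,3)(W), (5,1)(W) are all W)
(5,6): L (options (2,6)(W), (5,4)(W), (5,1)(W) are all W)
(6,0): L (sole option (3,0)(W) is W)
(6,1): L (sole option (3,1)(W) is W)
(6,4): L (options (3,4)(W), (6,2)(W) are all W)
(6,7): L (options (3,7)(W), (6,5)(W), (6,2)(W) are all W)
(6,8): L (options (3,8)(W), (6,6)(W), (6,3)(W) are all W)
Every other cell has at least one move into one of the L cells above, so it is W.
L cells per row: a=0: 5, a=1: 5, a=2: 5, a=3: 3, a=4: 3, a=5: 3, a=6: 5; total 29.

29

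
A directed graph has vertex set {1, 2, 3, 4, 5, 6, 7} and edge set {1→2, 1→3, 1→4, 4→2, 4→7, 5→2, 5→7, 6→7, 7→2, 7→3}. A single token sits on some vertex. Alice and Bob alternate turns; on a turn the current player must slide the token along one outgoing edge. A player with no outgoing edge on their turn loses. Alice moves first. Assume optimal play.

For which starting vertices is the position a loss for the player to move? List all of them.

2, 3, 6

Work bottom-up. With no move the player to move loses. Otherwise the position is W if at least one move leads to an L position for the opponent, and L if every move leads to a W.
Every edge goes from a vertex to one that appears earlier in the order 3, 2, 7, 4, 1, 5, 6, so processing vertices in that order labels each vertex after all of its successors.
3: no outgoing edge → L
2: no outgoing edge → L
7: reaches L-position 2 → W
4: reaches L-position 2 → W
1: reaches L-position 2 → W
5: reaches L-position 2 → W
6: only reaches 7(W), which is W → L
The losing starting vertices are exactly the entries labelled L in this table (3 of them).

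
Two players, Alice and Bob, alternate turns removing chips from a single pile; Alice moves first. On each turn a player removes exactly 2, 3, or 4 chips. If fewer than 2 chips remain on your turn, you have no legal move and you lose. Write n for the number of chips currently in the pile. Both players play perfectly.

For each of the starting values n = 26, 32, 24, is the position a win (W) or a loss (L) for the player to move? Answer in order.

Positions with no move are L. A position that does have a move is losing for the player to move precisely when every available move leads to a winning position for the opponent. Fill in the labels:
n=0: no move → L
n=1: no move → L
n=2: W (go to 0, an L position)
n=3: W (go to 1, an L position)
n=4: W (go to 1, an L position)
n=5: W (go to 1, an L position)
n=6: L (options 4(W), 3(W), 2(W) are all W)
n=7: L (options 5(W), 4(W), 3(W) are all W)
n=8: W (go to 6, an L position)
n=9: W (go to 7, an L position)
n=10: W (go to 7, an L position)
n=11: W (go to 7, an L position)
n=12: L (options 10(W), 9(W), 8(W) are all W)
n=13: L (options 11(W), 10(W), 9(W) are all W)
n=14: W (go to 12, an L position)
n=15: W (go to 13, an L position)
n=16: W (go to 13, an L position)
n=17: W (go to 13, an L position)
n=18: L (options 16(W), 15(W), 14(W) are all W)
n=19: L (options 17(W), 16(W), 15(W) are all W)
n=20: W (go to 18, an L position)
n=21: W (go to 19, an L position)
n=22: W (go to 19, an L position)
n=23: W (go to 19, an L position)
n=24: L (options 22(W), 21(W), 20(W) are all W)
n=25: L (options 23(W), 22(W), 21(W) are all W)
n=26: W (go to 24, an L position)
n=27: W (go to 25, an L position)
n=28: W (go to 25, an L position)
n=29: W (go to 25, an L position)
n=30: L (options 28(W), 27(W), 26(W) are all W)
n=31: L (options 29(W), 28(W), 27(W) are all W)
n=32: W (go to 30, an L position)

26: W, 32: W, 24: L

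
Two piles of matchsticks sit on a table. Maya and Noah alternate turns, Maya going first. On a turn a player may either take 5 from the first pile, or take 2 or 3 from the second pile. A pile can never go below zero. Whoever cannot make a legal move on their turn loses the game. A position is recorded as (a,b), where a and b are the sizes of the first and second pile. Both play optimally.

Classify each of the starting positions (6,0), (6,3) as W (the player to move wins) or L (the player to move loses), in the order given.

Use the standard recursion: the mover loses at a terminal position; elsewhere, the mover wins exactly when some move hands the opponent an L position.
No move ever increases a pile, so every position that can arise here has a ≤ 6 and b ≤ 3; it is enough to label the cells with 0 ≤ a ≤ 6 and 0 ≤ b ≤ 3.
Every move lowers a or b (never raises either), so fill the grid row by row in increasing a, and left to right within a row: each cell's successors are then already labelled.
      b=0  b=1  b=2  b=3
a=0:    L    L    W    W
a=1:    L    L    W    W
a=2:    L    L    W    W
a=3:    L    L    W    W
a=4:    L    L    W    W
a=5:    W    W    L    L
a=6:    W    W    L    L
Cells with no legal move (terminal, hence L): (0,0), (0,1), (1,0), (1,1), (2,0), (2,1), (3,0), (3,1), (4,0), (4,1).
The remaining L cells, each justified by listing all of its moves:
(5,2): moves to (0,2)(W), (5,0)(W); every one is W ⇒ L
(5,3): moves to (0,3)(W), (5,1)(W), (5,0)(W); every one is W ⇒ L
(6,2): moves to (1,2)(W), (6,0)(W); every one is W ⇒ L
(6,3): moves to (1,3)(W), (6,1)(W), (6,0)(W); every one is W ⇒ L
Every other cell has at least one move into one of the L cells above, so it is W.
(6,0): the move to (1,0) reaches an L cell, so W
(6,3): one of the L cells justified above, so L

(6,0): W, (6,3): L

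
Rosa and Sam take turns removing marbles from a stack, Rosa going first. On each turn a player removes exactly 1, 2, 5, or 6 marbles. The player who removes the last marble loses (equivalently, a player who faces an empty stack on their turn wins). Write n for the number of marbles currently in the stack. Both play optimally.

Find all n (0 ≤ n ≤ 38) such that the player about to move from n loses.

1, 4, 8, 11, 15, 18, 22, 25, 29, 32, 36

Work bottom-up. With no move the player to move wins. Otherwise the position is W if at least one move leads to an L position for the opponent, and L if every move leads to a W.
n=0: no move; the opponent has just taken the last marble and therefore loses → W
n=1: L (sole option 0(W) is W)
n=2: W (go to 1, an L position)
n=3: W (go to 1, an L position)
n=4: L (options 3(W), 2(W) are all W)
n=5: W (go to 4, an L position)
n=6: W (go to 4, an L position)
n=7: W (go to 1, an L position)
n=8: L (options 7(W), 6(W), 3(W), 2(W) are all W)
n=9: W (go to 8, an L position)
n=10: W (go to 8, an L position)
n=11: L (options 10(W), 9(W), 6(W), 5(W) are all W)
n=12: W (go to 11, an L position)
n=13: W (go to 11, an L position)
n=14: W (go to 8, an L position)
n=15: L (options 14(W), 13(W), 10(W), 9(W) are all W)
n=16: W (go to 15, an L position)
n=17: W (go to 15, an L position)
n=18: L (options 17(W), 16(W), 13(W), 12(W) are all W)
n=19: W (go to 18, an L position)
n=20: W (go to 18, an L position)
n=21: W (go to 15, an L position)
n=22: L (options 21(W), 20(W), 17(W), 16(W) are all W)
n=23: W (go to 22, an L position)
n=24: W (go to 22, an L position)
n=25: L (options 24(W), 23(W), 20(W), 19(W) are all W)
n=26: W (go to 25, an L position)
n=27: W (go to 25, an L position)
n=28: W (go to 22, an L position)
n=29: L (options 28(W), 27(W), 24(W), 23(W) are all W)
n=30: W (go to 29, an L position)
n=31: W (go to 29, an L position)
n=32: L (options 31(W), 30(W), 27(W), 26(W) are all W)
n=33: W (go to 32, an L position)
n=34: W (go to 32, an L position)
n=35: W (go to 29, an L position)
n=36: L (options 35(W), 34(W), 31(W), 30(W) are all W)
n=37: W (go to 36, an L position)
n=38: W (go to 36, an L position)
Reading off the rows marked L gives the requested list; there are 11 such values of n.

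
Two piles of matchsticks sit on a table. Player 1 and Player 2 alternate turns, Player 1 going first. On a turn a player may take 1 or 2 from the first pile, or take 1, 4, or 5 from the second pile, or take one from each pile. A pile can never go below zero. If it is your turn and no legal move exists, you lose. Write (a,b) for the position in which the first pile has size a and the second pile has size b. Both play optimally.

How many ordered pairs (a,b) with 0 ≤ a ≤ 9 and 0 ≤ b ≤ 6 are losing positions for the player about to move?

Positions with no move are L. A position that does have a move is losing for the player to move precisely when every available move leads to a winning position for the opponent. Fill in the labels:
Every move lowers a or b (never raises either), so fill the grid row by row in increasing a, and left to right within a row: each cell's successors are then already labelled.
      b=0  b=1  b=2  b=3  b=4  b=5  b=6
a=0:    L    W    L    W    W    W    W
a=1:    W    W    W    W    L    W    L
a=2:    W    L    W    L    W    W    W
a=3:    L    W    W    W    W    W    W
a=4:    W    W    L    W    L    W    W
a=5:    W    L    W    W    W    W    W
a=6:    L    W    W    L    W    W    L
a=7:    W    W    L    W    W    L    W
a=8:    W    L    W    W    L    W    W
a=9:    L    W    W    L    W    W    L
Cells with no legal move (terminal, hence L): (0,0).
The remaining L cells, each justified by listing all of its moves:
(0,2): →(0,1)(W) only, which is W, so L
(1,4): →(0,4)(W), (1,3)(W), (1,0)(W), (0,3)(W) — all W, so L
(1,6): →(0,6)(W), (1,5)(W), (1,2)(W), (1,1)(W), (0,5)(W) — all W, so L
(2,1): →(1,1)(W), (0,1)(W), (2,0)(W), (1,0)(W) — all W, so L
(2,3): →(1,3)(W), (0,3)(W), (2,2)(W), (1,2)(W) — all W, so L
(3,0): →(2,0)(W), (1,0)(W) — all W, so L
(4,2): →(3,2)(W), (2,2)(W), (4,1)(W), (3,1)(W) — all W, so L
(4,4): →(3,4)(W), (2,4)(W), (4,3)(W), (4,0)(W), (3,3)(W) — all W, so L
(5,1): →(4,1)(W), (3,1)(W), (5,0)(W), (4,0)(W) — all W, so L
(6,0): →(5,0)(W), (4,0)(W) — all W, so L
(6,3): →(5,3)(W), (4,3)(W), (6,2)(W), (5,2)(W) — all W, so L
(6,6): →(5,6)(W), (4,6)(W), (6,5)(W), (6,2)(W), (6,1)(W), (5,5)(W) — all W, so L
(7,2): →(6,2)(W), (5,2)(W), (7,1)(W), (6,1)(W) — all W, so L
(7,5): →(6,5)(W), (5,5)(W), (7,4)(W), (7,1)(W), (7,0)(W), (6,4)(W) — all W, so L
(8,1): →(7,1)(W), (6,1)(W), (8,0)(W), (7,0)(W) — all W, so L
(8,4): →(7,4)(W), (6,4)(W), (8,3)(W), (8,0)(W), (7,3)(W) — all W, so L
(9,0): →(8,0)(W), (7,0)(W) — all W, so L
(9,3): →(8,3)(W), (7,3)(W), (9,2)(W), (8,2)(W) — all W, so L
(9,6): →(8,6)(W), (7,6)(W), (9,5)(W), (9,2)(W), (9,1)(W), (8,5)(W) — all W, so L
Every other cell has at least one move into one of the L cells above, so it is W.
L cells per row: a=0: 2, a=1: 2, a=2: 2, a=3: 1, a=4: 2, a=5: 1, a=6: 3, a=7: 2, a=8: 2, a=9: 3; total 20.

20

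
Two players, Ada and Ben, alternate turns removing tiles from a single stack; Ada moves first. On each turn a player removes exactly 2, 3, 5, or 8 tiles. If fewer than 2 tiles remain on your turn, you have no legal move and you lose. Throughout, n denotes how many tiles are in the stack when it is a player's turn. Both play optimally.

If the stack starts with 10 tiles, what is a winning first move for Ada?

Remove 3, leaving 7.

Use the standard recursion: the mover loses at a terminal position; elsewhere, the mover wins exactly when some move hands the opponent an L position.
n=0: no move → L
n=1: no move → L
n=2: reaches L-position 0 → W
n=3: reaches L-position 1 → W
n=4: reaches L-position 1 → W
n=5: reaches L-position 0 → W
n=6: reaches L-position 1 → W
n=7: only reaches 5(W), 4(W), 2(W), all W → L
n=8: reaches L-position 0 → W
n=9: reaches L-position 7 → W
n=10: reaches L-position 7 → W
From 10, the L positions reachable in one move are: 7.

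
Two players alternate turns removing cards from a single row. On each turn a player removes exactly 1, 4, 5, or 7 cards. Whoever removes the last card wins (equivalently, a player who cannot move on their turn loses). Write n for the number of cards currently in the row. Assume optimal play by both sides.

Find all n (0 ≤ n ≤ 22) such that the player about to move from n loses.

0, 2, 8, 10, 16, 18

Classify positions by backward induction: terminal positions (no move available) are L. From any other position, the mover wins iff some move reaches an L.
n=0: no move → L
n=1: reaches L-position 0 → W
n=2: only reaches 1(W), which is W → L
n=3: reaches L-position 2 → W
n=4: reaches L-position 0 → W
n=5: reaches L-position 0 → W
n=6: reaches L-position 2 → W
n=7: reaches L-position 2 → W
n=8: only reaches 7(W), 4(W), 3(W), 1(W), all W → L
n=9: reaches L-position 8 → W
n=10: only reaches 9(W), 6(W), 5(W), 3(W), all W → L
n=11: reaches L-position 10 → W
n=12: reaches L-position 8 → W
n=13: reaches L-position 8 → W
n=14: reaches L-position 10 → W
n=15: reaches L-position 10 → W
n=16: only reaches 15(W), 12(W), 11(W), 9(W), all W → L
n=17: reaches L-position 16 → W
n=18: only reaches 17(W), 14(W), 13(W), 11(W), all W → L
n=19: reaches L-position 18 → W
n=20: reaches L-position 16 → W
n=21: reaches L-position 16 → W
n=22: reaches L-position 18 → W
Reading off the rows marked L gives the requested list; there are 6 such values of n.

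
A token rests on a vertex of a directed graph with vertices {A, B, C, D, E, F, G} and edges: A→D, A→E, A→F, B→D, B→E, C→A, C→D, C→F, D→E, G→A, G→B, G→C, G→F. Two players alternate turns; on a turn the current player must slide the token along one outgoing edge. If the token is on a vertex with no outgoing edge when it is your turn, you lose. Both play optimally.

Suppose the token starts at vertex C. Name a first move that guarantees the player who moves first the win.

Move to F.

Use the standard recursion: the mover loses at a terminal position; elsewhere, the mover wins exactly when some move hands the opponent an L position.
Every edge goes from a vertex to one that appears earlier in the order F, E, D, B, A, C, G, so processing vertices in that order labels each vertex after all of its successors.
F: no outgoing edge → L
E: no outgoing edge → L
D: W (go to E, an L position)
B: W (go to E, an L position)
A: W (go to E, an L position)
C: W (go to F, an L position)
G: W (go to F, an L position)
From C, the L positions reachable in one move are: F.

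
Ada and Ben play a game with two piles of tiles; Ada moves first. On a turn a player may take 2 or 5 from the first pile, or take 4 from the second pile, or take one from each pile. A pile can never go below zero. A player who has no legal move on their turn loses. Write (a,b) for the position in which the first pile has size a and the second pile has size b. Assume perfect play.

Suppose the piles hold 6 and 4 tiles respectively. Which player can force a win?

Ben wins.

Work bottom-up. With no move the player to move loses. Otherwise the position is W if at least one move leads to an L position for the opponent, and L if every move leads to a W.
No move ever increases a pile, so every position that can arise here has a ≤ 6 and b ≤ 4; it is enough to label the cells with 0 ≤ a ≤ 6 and 0 ≤ b ≤ 4.
Every move lowers a or b (never raises either), so fill the grid row by row in increasing a, and left to right within a row: each cell's successors are then already labelled.
      b=0  b=1  b=2  b=3  b=4
a=0:    L    L    L    L    W
a=1:    L    W    W    W    W
a=2:    W    W    W    W    L
a=3:    W    L    L    L    L
a=4:    L    L    W    W    W
a=5:    W    W    W    W    W
a=6:    W    W    L    L    L
Cells with no legal move (terminal, hence L): (0,0), (0,1), (0,2), (0,3), (1,0).
The remaining L cells, each justified by listing all of its moves:
(2,4): →(0,4)(W), (2,0)(W), (1,3)(W) — all W, so L
(3,1): →(1,1)(W), (2,0)(W) — all W, so L
(3,2): →(1,2)(W), (2,1)(W) — all W, so L
(3,3): →(1,3)(W), (2,2)(W) — all W, so L
(3,4): →(1,4)(W), (3,0)(W), (2,3)(W) — all W, so L
(4,0): →(2,0)(W) only, which is W, so L
(4,1): →(2,1)(W), (3,0)(W) — all W, so L
(6,2): →(4,2)(W), (1,2)(W), (5,1)(W) — all W, so L
(6,3): →(4,3)(W), (1,3)(W), (5,2)(W) — all W, so L
(6,4): →(4,4)(W), (1,4)(W), (6,0)(W), (5,3)(W) — all W, so L
Every other cell has at least one move into one of the L cells above, so it is W.
Every move from (6,4) reaches a W position, so the mover loses.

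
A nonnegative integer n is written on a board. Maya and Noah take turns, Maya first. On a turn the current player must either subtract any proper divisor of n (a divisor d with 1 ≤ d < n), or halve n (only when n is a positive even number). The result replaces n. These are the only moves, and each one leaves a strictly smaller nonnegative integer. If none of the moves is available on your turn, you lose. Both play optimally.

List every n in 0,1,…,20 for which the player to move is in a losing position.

0, 1, 3, 5, 7, 9, 11, 13, 15, 17, 19

Use the standard recursion: the mover loses at a terminal position; elsewhere, the mover wins exactly when some move hands the opponent an L position.
n=0: no move → L
n=1: no move → L
n=2: can move to 1, which is L ⇒ W
n=3: the only move is to 2(W), a W ⇒ L
n=4: can move to 3, which is L ⇒ W
n=5: the only move is to 4(W), a W ⇒ L
n=6: can move to 3, which is L ⇒ W
n=7: the only move is to 6(W), a W ⇒ L
n=8: can move to 7, which is L ⇒ W
n=9: moves to 6(W), 8(W); every one is W ⇒ L
n=10: can move to 5, which is L ⇒ W
n=11: the only move is to 10(W), a W ⇒ L
n=12: can move to 9, which is L ⇒ W
n=13: the only move is to 12(W), a W ⇒ L
n=14: can move to 7, which is L ⇒ W
n=15: moves to 10(W), 12(W), 14(W); every one is W ⇒ L
n=16: can move to 15, which is L ⇒ W
n=17: the only move is to 16(W), a W ⇒ L
n=18: can move to 9, which is L ⇒ W
n=19: the only move is to 18(W), a W ⇒ L
n=20: can move to 15, which is L ⇒ W
Reading off the rows marked L gives the requested list; there are 11 such values of n.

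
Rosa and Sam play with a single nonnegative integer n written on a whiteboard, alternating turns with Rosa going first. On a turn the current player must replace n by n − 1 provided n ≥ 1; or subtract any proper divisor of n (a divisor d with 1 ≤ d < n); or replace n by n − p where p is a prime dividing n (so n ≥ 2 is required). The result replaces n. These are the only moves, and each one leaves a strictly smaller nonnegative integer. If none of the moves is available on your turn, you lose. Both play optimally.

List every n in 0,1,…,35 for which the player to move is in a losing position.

0, 4, 9, 14, 20, 26, 32, 35

Build the W/L table. Terminal = L. A non-terminal position is W if it has a move to some L; otherwise it is L.
n=0: no move → L
n=1: W (go to 0, an L position)
n=2: W (go to 0, an L position)
n=3: W (go to 0, an L position)
n=4: L (options 2(W), 3(W) are all W)
n=5: W (go to 0, an L position)
n=6: W (go to 4, an L position)
n=7: W (go to 0, an L position)
n=8: W (go to 4, an L position)
n=9: L (options 6(W), 8(W) are all W)
n=10: W (go to 9, an L position)
n=11: W (go to 0, an L position)
n=12: W (go to 9, an L position)
n=13: W (go to 0, an L position)
n=14: L (options 7(W), 12(W), 13(W) are all W)
n=15: W (go to 14, an L position)
n=16: W (go to 14, an L position)
n=17: W (go to 0, an L position)
n=18: W (go to 9, an L position)
n=19: W (go to 0, an L position)
n=20: L (options 10(W), 15(W), 16(W), 18(W), 19(W) are all W)
n=21: W (go to 14, an L position)
n=22: W (go to 20, an L position)
n=23: W (go to 0, an L position)
n=24: W (go to 20, an L position)
n=25: W (go to 20, an L position)
n=26: L (options 13(W), 24(W), 25(W) are all W)
n=27: W (go to 26, an L position)
n=28: W (go to 14, an L position)
n=29: W (go to 0, an L position)
n=30: W (go to 20, an L position)
n=31: W (go to 0, an L position)
n=32: L (options 16(W), 24(W), 28(W), 30(W), 31(W) are all W)
n=33: W (go to 32, an L position)
n=34: W (go to 32, an L position)
n=35: L (options 28(W), 30(W), 34(W) are all W)
Reading off the rows marked L gives the requested list; there are 8 such values of n.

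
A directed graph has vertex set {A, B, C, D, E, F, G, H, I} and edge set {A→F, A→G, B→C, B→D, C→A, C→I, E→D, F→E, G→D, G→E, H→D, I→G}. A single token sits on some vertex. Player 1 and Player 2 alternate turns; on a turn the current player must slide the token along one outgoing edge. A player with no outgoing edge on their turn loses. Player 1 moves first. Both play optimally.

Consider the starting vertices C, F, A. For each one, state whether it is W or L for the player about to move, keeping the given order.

Compute win/loss labels from the base case upward. A position with no move is L. Any other position is W if it can reach an L in one move, else L.
Every edge goes from a vertex to one that appears earlier in the order D, E, G, H, F, A, I, C, B, so processing vertices in that order labels each vertex after all of its successors.
D: no outgoing edge → L
E: can move to D, which is L ⇒ W
G: can move to D, which is L ⇒ W
H: can move to D, which is L ⇒ W
F: the only move is to E(W), a W ⇒ L
A: can move to F, which is L ⇒ W
I: the only move is to G(W), a W ⇒ L
C: can move to I, which is L ⇒ W
B: can move to D, which is L ⇒ W

C: W, F: L, A: W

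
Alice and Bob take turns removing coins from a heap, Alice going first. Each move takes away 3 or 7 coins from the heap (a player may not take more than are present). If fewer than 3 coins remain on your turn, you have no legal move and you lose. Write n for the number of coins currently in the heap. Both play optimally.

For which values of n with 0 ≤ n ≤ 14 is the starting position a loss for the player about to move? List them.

0, 1, 2, 6, 10, 11, 12

Positions with no move are L. A position that does have a move is losing for the player to move precisely when every available move leads to a winning position for the opponent. Fill in the labels:
n=0: no move → L
n=1: no move → L
n=2: no move → L
n=3: →0(L), so W
n=4: →1(L), so W
n=5: →2(L), so W
n=6: →3(W) only, which is W, so L
n=7: →0(L), so W
n=8: →1(L), so W
n=9: →6(L), so W
n=10: →7(W), 3(W) — all W, so L
n=11: →8(W), 4(W) — all W, so L
n=12: →9(W), 5(W) — all W, so L
n=13: →10(L), so W
n=14: →11(L), so W
Reading off the rows marked L gives the requested list; there are 7 such values of n.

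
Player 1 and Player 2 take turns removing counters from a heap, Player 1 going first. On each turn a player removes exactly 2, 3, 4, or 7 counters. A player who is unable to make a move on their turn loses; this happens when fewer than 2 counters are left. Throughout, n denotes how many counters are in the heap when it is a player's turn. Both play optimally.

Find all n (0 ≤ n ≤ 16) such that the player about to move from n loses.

Build the W/L table. Terminal = L. A non-terminal position is W if it has a move to some L; otherwise it is L.
n=0: no move → L
n=1: no move → L
n=2: can move to 0, which is L ⇒ W
n=3: can move to 1, which is L ⇒ W
n=4: can move to 1, which is L ⇒ W
n=5: can move to 1, which is L ⇒ W
n=6: moves to 4(W), 3(W), 2(W); every one is W ⇒ L
n=7: can move to 0, which is L ⇒ W
n=8: can move to 6, which is L ⇒ W
n=9: can move to 6, which is L ⇒ W
n=10: can move to 6, which is L ⇒ W
n=11: moves to 9(W), 8(W), 7(W), 4(W); every one is W ⇒ L
n=12: moves to 10(W), 9(W), 8(W), 5(W); every one is W ⇒ L
n=13: can move to 11, which is L ⇒ W
n=14: can move to 12, which is L ⇒ W
n=15: can move to 12, which is L ⇒ W
n=16: can move to 12, which is L ⇒ W
Reading off the rows marked L gives the requested list; there are 5 such values of n.

0, 1, 6, 11, 12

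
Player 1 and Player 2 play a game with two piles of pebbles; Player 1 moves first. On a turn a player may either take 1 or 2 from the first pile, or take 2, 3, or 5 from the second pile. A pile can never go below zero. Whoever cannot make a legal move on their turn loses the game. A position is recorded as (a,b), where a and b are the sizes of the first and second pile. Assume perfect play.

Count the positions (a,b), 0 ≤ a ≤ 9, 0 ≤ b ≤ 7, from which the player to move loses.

Compute win/loss labels from the base case upward. A position with no move is L. Any other position is W if it can reach an L in one move, else L.
Every move lowers a or b (never raises either), so fill the grid row by row in increasing a, and left to right within a row: each cell's successors are then already labelled.
      b=0  b=1  b=2  b=3  b=4  b=5  b=6  b=7
a=0:    L    L    W    W    W    W    W    L
a=1:    W    W    L    L    W    W    W    W
a=2:    W    W    W    W    L    L    W    W
a=3:    L    L    W    W    W    W    W    L
a=4:    W    W    L    L    W    W    W    W
a=5:    W    W    W    W    L    L    W    W
a=6:    L    L    W    W    W    W    W    L
a=7:    W    W    L    L    W    W    W    W
a=8:    W    W    W    W    L    L    W    W
a=9:    L    L    W    W    W    W    W    L
Cells with no legal move (terminal, hence L): (0,0), (0,1).
The remaining L cells, each justified by listing all of its moves:
(0,7): moves to (0,5)(W), (0,4)(W), (0,2)(W); every one is W ⇒ L
(1,2): moves to (0,2)(W), (1,0)(W); every one is W ⇒ L
(1,3): moves to (0,3)(W), (1,1)(W), (1,0)(W); every one is W ⇒ L
(2,4): moves to (1,4)(W), (0,4)(W), (2,2)(W), (2,1)(W); every one is W ⇒ L
(2,5): moves to (1,5)(W), (0,5)(W), (2,3)(W), (2,2)(W), (2,0)(W); every one is W ⇒ L
(3,0): moves to (2,0)(W), (1,0)(W); every one is W ⇒ L
(3,1): moves to (2,1)(W), (1,1)(W); every one is W ⇒ L
(3,7): moves to (2,7)(W), (1,7)(W), (3,5)(W), (3,4)(W), (3,2)(W); every one is W ⇒ L
(4,2): moves to (3,2)(W), (2,2)(W), (4,0)(W); every one is W ⇒ L
(4,3): moves to (3,3)(W), (2,3)(W), (4,1)(W), (4,0)(W); every one is W ⇒ L
(5,4): moves to (4,4)(W), (3,4)(W), (5,2)(W), (5,1)(W); every one is W ⇒ L
(5,5): moves to (4,5)(W), (3,5)(W), (5,3)(W), (5,2)(W), (5,0)(W); every one is W ⇒ L
(6,0): moves to (5,0)(W), (4,0)(W); every one is W ⇒ L
(6,1): moves to (5,1)(W), (4,1)(W); every one is W ⇒ L
(6,7): moves to (5,7)(W), (4,7)(W), (6,5)(W), (6,4)(W), (6,2)(W); every one is W ⇒ L
(7,2): moves to (6,2)(W), (5,2)(W), (7,0)(W); every one is W ⇒ L
(7,3): moves to (6,3)(W), (5,3)(W), (7,1)(W), (7,0)(W); every one is W ⇒ L
(8,4): moves to (7,4)(W), (6,4)(W), (8,2)(W), (8,1)(W); every one is W ⇒ L
(8,5): moves to (7,5)(W), (6,5)(W), (8,3)(W), (8,2)(W), (8,0)(W); every one is W ⇒ L
(9,0): moves to (8,0)(W), (7,0)(W); every one is W ⇒ L
(9,1): moves to (8,1)(W), (7,1)(W); every one is W ⇒ L
(9,7): moves to (8,7)(W), (7,7)(W), (9,5)(W), (9,4)(W), (9,2)(W); every one is W ⇒ L
Every other cell has at least one move into one of the L cells above, so it is W.
L cells per row: a=0: 3, a=1: 2, a=2: 2, a=3: 3, a=4: 2, a=5: 2, a=6: 3, a=7: 2, a=8: 2, a=9: 3; total 24.

24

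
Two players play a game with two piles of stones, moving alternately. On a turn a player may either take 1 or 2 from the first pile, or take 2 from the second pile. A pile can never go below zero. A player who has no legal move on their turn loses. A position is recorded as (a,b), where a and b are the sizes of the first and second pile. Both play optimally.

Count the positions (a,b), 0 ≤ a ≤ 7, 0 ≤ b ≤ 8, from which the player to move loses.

27

Classify positions by backward induction: terminal positions (no move available) are L. From any other position, the mover wins iff some move reaches an L.
Every move lowers a or b (never raises either), so fill the grid row by row in increasing a, and left to right within a row: each cell's successors are then already labelled.
      b=0  b=1  b=2  b=3  b=4  b=5  b=6  b=7  b=8
a=0:    L    L    W    W    L    L    W    W    L
a=1:    W    W    L    L    W    W    L    L    W
a=2:    W    W    W    W    W    W    W    W    W
a=3:    L    L    W    W    L    L    W    W    L
a=4:    W    W    L    L    W    W    L    L    W
a=5:    W    W    W    W    W    W    W    W    W
a=6:    L    L    W    W    L    L    W    W    L
a=7:    W    W    L    L    W    W    L    L    W
Cells with no legal move (terminal, hence L): (0,0), (0,1).
The remaining L cells, each justified by listing all of its moves:
(0,4): →(0,2)(W) only, which is W, so L
(0,5): →(0,3)(W) only, which is W, so L
(0,8): →(0,6)(W) only, which is W, so L
(1,2): →(0,2)(W), (1,0)(W) — all W, so L
(1,3): →(0,3)(W), (1,1)(W) — all W, so L
(1,6): →(0,6)(W), (1,4)(W) — all W, so L
(1,7): →(0,7)(W), (1,5)(W) — all W, so L
(3,0): →(2,0)(W), (1,0)(W) — all W, so L
(3,1): →(2,1)(W), (1,1)(W) — all W, so L
(3,4): →(2,4)(W), (1,4)(W), (3,2)(W) — all W, so L
(3,5): →(2,5)(W), (1,5)(W), (3,3)(W) — all W, so L
(3,8): →(2,8)(W), (1,8)(W), (3,6)(W) — all W, so L
(4,2): →(3,2)(W), (2,2)(W), (4,0)(W) — all W, so L
(4,3): →(3,3)(W), (2,3)(W), (4,1)(W) — all W, so L
(4,6): →(3,6)(W), (2,6)(W), (4,4)(W) — all W, so L
(4,7): →(3,7)(W), (2,7)(W), (4,5)(W) — all W, so L
(6,0): →(5,0)(W), (4,0)(W) — all W, so L
(6,1): →(5,1)(W), (4,1)(W) — all W, so L
(6,4): →(5,4)(W), (4,4)(W), (6,2)(W) — all W, so L
(6,5): →(5,5)(W), (4,5)(W), (6,3)(W) — all W, so L
(6,8): →(5,8)(W), (4,8)(W), (6,6)(W) — all W, so L
(7,2): →(6,2)(W), (5,2)(W), (7,0)(W) — all W, so L
(7,3): →(6,3)(W), (5,3)(W), (7,1)(W) — all W, so L
(7,6): →(6,6)(W), (5,6)(W), (7,4)(W) — all W, so L
(7,7): →(6,7)(W), (5,7)(W), (7,5)(W) — all W, so L
Every other cell has at least one move into one of the L cells above, so it is W.
L cells per row: a=0: 5, a=1: 4, a=2: 0, a=3: 5, a=4: 4, a=5: 0, a=6: 5, a=7: 4; total 27.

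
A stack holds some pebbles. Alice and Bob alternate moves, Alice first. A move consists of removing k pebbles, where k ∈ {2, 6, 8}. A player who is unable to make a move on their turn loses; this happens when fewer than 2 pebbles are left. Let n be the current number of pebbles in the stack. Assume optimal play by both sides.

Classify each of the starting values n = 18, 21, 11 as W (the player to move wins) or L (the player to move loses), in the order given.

18: L, 21: W, 11: W

Label each position W (a win for the player to move) or L (a loss). A position with no legal move is L; any other position is W exactly when some move reaches an L, and L when every move reaches a W.
n=0: no move → L
n=1: no move → L
n=2: W (go to 0, an L position)
n=3: W (go to 1, an L position)
n=4: L (sole option 2(W) is W)
n=5: L (sole option 3(W) is W)
n=6: W (go to 4, an L position)
n=7: W (go to 5, an L position)
n=8: W (go to 0, an L position)
n=9: W (go to 1, an L position)
n=10: W (go to 4, an L position)
n=11: W (go to 5, an L position)
n=12: W (go to 4, an L position)
n=13: W (go to 5, an L position)
n=14: L (options 12(W), 8(W), 6(W) are all W)
n=15: L (options 13(W), 9(W), 7(W) are all W)
n=16: W (go to 14, an L position)
n=17: W (go to 15, an L position)
n=18: L (options 16(W), 12(W), 10(W) are all W)
n=19: L (options 17(W), 13(W), 11(W) are all W)
n=20: W (go to 18, an L position)
n=21: W (go to 19, an L position)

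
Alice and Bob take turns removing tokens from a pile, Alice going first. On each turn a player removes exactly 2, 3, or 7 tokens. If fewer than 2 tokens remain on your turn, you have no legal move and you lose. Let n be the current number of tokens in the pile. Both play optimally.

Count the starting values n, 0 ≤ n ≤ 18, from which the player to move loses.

Classify positions by backward induction: terminal positions (no move available) are L. From any other position, the mover wins iff some move reaches an L.
n=0: no move → L
n=1: no move → L
n=2: W (go to 0, an L position)
n=3: W (go to 1, an L position)
n=4: W (go to 1, an L position)
n=5: L (options 3(W), 2(W) are all W)
n=6: L (options 4(W), 3(W) are all W)
n=7: W (go to 5, an L position)
n=8: W (go to 6, an L position)
n=9: W (go to 6, an L position)
n=10: L (options 8(W), 7(W), 3(W) are all W)
n=11: L (options 9(W), 8(W), 4(W) are all W)
n=12: W (go to 10, an L position)
n=13: W (go to 11, an L position)
n=14: W (go to 11, an L position)
n=15: L (options 13(W), 12(W), 8(W) are all W)
n=16: L (options 14(W), 13(W), 9(W) are all W)
n=17: W (go to 15, an L position)
n=18: W (go to 16, an L position)
L entries with 0 ≤ n ≤ 18: n = 0, 1, 5, 6, 10, 11, 15, 16; that makes 8.

8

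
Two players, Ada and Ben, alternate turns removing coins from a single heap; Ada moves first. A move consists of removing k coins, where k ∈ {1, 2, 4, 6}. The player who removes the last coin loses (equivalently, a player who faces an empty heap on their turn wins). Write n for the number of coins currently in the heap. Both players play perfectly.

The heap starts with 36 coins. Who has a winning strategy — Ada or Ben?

Ben wins.

Classify positions by backward induction: terminal positions (no move available) are W. From any other position, the mover wins iff some move reaches an L.
n=0: no move; the opponent has just taken the last coin and therefore loses → W
n=1: only reaches 0(W), which is W → L
n=2: reaches L-position 1 → W
n=3: reaches L-position 1 → W
n=4: only reaches 3(W), 2(W), 0(W), all W → L
n=5: reaches L-position 4 → W
n=6: reaches L-position 4 → W
n=7: reaches L-position 1 → W
n=8: reaches L-position 4 → W
n=9: only reaches 8(W), 7(W), 5(W), 3(W), all W → L
n=10: reaches L-position 9 → W
n=11: reaches L-position 9 → W
n=12: only reaches 11(W), 10(W), 8(W), 6(W), all W → L
n=13: reaches L-position 12 → W
n=14: reaches L-position 12 → W
n=15: reaches L-position 9 → W
n=16: reaches L-position 12 → W
n=17: only reaches 16(W), 15(W), 13(W), 11(W), all W → L
n=18: reaches L-position 17 → W
n=19: reaches L-position 17 → W
n=20: only reaches 19(W), 18(W), 16(W), 14(W), all W → L
n=21: reaches L-position 20 → W
n=22: reaches L-position 20 → W
n=23: reaches L-position 17 → W
n=24: reaches L-position 20 → W
n=25: only reaches 24(W), 23(W), 21(W), 19(W), all W → L
n=26: reaches L-position 25 → W
n=27: reaches L-position 25 → W
n=28: only reaches 27(W), 26(W), 24(W), 22(W), all W → L
n=29: reaches L-position 28 → W
n=30: reaches L-position 28 → W
n=31: reaches L-position 25 → W
n=32: reaches L-position 28 → W
n=33: only reaches 32(W), 31(W), 29(W), 27(W), all W → L
n=34: reaches L-position 33 → W
n=35: reaches L-position 33 → W
n=36: only reaches 35(W), 34(W), 32(W), 30(W), all W → L
Every move from 36 reaches a W position, so the mover loses.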